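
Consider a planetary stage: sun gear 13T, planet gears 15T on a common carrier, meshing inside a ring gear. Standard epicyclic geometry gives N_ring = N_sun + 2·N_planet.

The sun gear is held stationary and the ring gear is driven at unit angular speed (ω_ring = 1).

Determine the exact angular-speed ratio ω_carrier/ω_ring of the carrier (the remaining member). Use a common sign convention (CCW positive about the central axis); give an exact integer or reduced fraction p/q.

N_ring = 13 + 2·15 = 43
13(ω_s−ω_c) = −43(ω_r−ω_c),  ω_s=0, ω_r=1
13(0−ω_c) = −43(1−ω_c)  ⇒  56ω_c = 43  ⇒  ω_c = 43/56
ω_c/ω_r = 43/56

43/56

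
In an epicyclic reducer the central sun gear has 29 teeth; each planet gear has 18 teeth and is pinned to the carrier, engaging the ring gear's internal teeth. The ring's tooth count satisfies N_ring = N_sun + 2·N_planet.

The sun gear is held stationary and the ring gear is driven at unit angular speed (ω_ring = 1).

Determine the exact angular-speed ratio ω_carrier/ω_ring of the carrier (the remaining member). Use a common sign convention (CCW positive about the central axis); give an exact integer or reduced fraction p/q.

N_ring = 29 + 2·18 = 65
29(ω_s−ω_c) = −65(ω_r−ω_c),  ω_s=0, ω_r=1
29(0−ω_c) = −65(1−ω_c)  ⇒  94ω_c = 65  ⇒  ω_c = 65/94
ω_c/ω_r = 65/94

65/94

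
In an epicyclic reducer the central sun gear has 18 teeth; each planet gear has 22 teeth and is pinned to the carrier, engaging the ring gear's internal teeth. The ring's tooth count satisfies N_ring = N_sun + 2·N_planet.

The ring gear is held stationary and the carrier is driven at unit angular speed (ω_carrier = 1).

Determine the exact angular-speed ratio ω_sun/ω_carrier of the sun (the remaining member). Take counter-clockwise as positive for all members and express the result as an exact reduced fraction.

N_ring = 18 + 2·22 = 62
18(ω_s−ω_c) = −62(ω_r−ω_c),  ω_r=0, ω_c=1
ω_s = 1 − (62/18)(0−1) = 40/9
ω_s/ω_c = 40/9

40/9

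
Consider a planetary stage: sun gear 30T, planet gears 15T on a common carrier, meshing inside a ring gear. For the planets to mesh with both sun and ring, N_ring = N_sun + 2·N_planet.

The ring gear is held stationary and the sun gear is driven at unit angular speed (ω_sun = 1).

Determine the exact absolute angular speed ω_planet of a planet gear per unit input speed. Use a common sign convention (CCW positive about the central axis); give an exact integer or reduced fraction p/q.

N_ring = 30 + 2·15 = 60
30(ω_s−ω_c) = −60(ω_r−ω_c),  ω_r=0, ω_s=1
30(1−ω_c) = −60(0−ω_c)  ⇒  90ω_c = 30  ⇒  ω_c = 1/3
sun–planet: 30·(1−1/3) = −15·(ω_p−ω_c)  ⇒  ω_p−ω_c = −(30/15)·(2/3) = -4/3
ω_p = 1/3 − 4/3 = -1

-1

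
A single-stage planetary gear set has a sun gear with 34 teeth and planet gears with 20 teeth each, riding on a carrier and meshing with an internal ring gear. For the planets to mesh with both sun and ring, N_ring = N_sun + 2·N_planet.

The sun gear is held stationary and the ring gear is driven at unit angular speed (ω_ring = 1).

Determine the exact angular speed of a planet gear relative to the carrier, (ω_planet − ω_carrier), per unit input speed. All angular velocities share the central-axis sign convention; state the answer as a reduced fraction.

N_ring = 34 + 2·20 = 74
34(ω_s−ω_c) = −74(ω_r−ω_c),  ω_s=0, ω_r=1
34(0−ω_c) = −74(1−ω_c)  ⇒  108ω_c = 74  ⇒  ω_c = 37/54
sun–planet: 34·(0−37/54) = −20·(ω_p−ω_c)  ⇒  ω_p−ω_c = −(34/20)·(-37/54) = 629/540

629/540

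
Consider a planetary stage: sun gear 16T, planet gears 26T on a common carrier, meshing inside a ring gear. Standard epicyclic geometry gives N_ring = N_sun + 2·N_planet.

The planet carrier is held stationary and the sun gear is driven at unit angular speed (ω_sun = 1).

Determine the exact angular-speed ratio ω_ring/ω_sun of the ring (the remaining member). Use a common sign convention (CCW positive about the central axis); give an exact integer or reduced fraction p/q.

N_ring = 16 + 2·26 = 68
16(ω_s−ω_c) = −68(ω_r−ω_c),  ω_c=0, ω_s=1
ω_r = 0 − (16/68)(1−0) = -4/17
ω_r/ω_s = -4/17

-4/17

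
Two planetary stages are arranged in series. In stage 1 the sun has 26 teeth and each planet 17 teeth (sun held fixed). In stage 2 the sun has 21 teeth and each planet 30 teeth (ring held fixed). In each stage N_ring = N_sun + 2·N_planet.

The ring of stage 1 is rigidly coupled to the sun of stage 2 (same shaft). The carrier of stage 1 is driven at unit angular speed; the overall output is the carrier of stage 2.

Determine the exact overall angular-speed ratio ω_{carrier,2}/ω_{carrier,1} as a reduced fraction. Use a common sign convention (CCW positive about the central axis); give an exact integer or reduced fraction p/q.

Stage 1: N_ring = 26 + 2·17 = 60
Stage 1: 26(ω_s−ω_c) = −60(ω_r−ω_c),  ω_s=0, ω_c=1
Stage 1: ω_r = 1 − (26/60)(0−1) = 43/30
  ⇒ ω_r¹/ω_c¹ = 43/30
Stage 2: N_ring = 21 + 2·30 = 81
Stage 2: 21(ω_s−ω_c) = −81(ω_r−ω_c),  ω_r=0, ω_s=1
Stage 2: 21(1−ω_c) = −81(0−ω_c)  ⇒  102ω_c = 21  ⇒  ω_c = 7/34
  ⇒ ω_c²/ω_s² = 7/34
Coupling ω_s² = ω_r¹ ⇒ overall = 43/30 × 7/34 = 301/1020

301/1020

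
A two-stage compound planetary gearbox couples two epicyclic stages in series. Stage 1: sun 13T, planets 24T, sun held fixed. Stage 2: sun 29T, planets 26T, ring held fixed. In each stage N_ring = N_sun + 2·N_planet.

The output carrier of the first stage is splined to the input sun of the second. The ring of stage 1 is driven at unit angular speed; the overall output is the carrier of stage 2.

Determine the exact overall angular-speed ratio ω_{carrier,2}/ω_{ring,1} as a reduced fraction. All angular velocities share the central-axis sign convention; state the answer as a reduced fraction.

1769/8140

Stage 1: N_ring = 13 + 2·24 = 61
Stage 1: 13(ω_s−ω_c) = −61(ω_r−ω_c),  ω_s=0, ω_r=1
Stage 1: 13(0−ω_c) = −61(1−ω_c)  ⇒  74ω_c = 61  ⇒  ω_c = 61/74
  ⇒ ω_c¹/ω_r¹ = 61/74
Stage 2: N_ring = 29 + 2·26 = 81
Stage 2: 29(ω_s−ω_c) = −81(ω_r−ω_c),  ω_r=0, ω_s=1
Stage 2: 29(1−ω_c) = −81(0−ω_c)  ⇒  110ω_c = 29  ⇒  ω_c = 29/110
  ⇒ ω_c²/ω_s² = 29/110
Coupling ω_s² = ω_c¹ ⇒ overall = 61/74 × 29/110 = 1769/8140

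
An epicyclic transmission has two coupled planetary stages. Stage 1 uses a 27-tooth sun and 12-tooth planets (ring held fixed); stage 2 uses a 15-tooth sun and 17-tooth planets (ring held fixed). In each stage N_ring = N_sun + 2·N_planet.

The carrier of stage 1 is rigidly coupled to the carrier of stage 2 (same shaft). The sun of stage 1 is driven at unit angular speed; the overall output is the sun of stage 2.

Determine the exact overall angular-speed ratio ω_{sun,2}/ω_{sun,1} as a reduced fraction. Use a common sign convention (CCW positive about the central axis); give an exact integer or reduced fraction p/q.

Stage 1: N_ring = 27 + 2·12 = 51
Stage 1: 27(ω_s−ω_c) = −51(ω_r−ω_c),  ω_r=0, ω_s=1
Stage 1: 27(1−ω_c) = −51(0−ω_c)  ⇒  78ω_c = 27  ⇒  ω_c = 9/26
  ⇒ ω_c¹/ω_s¹ = 9/26
Stage 2: N_ring = 15 + 2·17 = 49
Stage 2: 15(ω_s−ω_c) = −49(ω_r−ω_c),  ω_r=0, ω_c=1
Stage 2: ω_s = 1 − (49/15)(0−1) = 64/15
  ⇒ ω_s²/ω_c² = 64/15
Coupling ω_c² = ω_c¹ ⇒ overall = 9/26 × 64/15 = 96/65

96/65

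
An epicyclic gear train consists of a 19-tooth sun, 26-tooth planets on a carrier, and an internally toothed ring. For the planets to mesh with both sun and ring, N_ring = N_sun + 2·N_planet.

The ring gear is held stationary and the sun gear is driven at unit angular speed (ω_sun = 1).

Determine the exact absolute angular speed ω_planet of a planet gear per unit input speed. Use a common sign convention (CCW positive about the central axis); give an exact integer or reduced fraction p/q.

-19/52

N_ring = 19 + 2·26 = 71
19(ω_s−ω_c) = −71(ω_r−ω_c),  ω_r=0, ω_s=1
19(1−ω_c) = −71(0−ω_c)  ⇒  90ω_c = 19  ⇒  ω_c = 19/90
sun–planet: 19·(1−19/90) = −26·(ω_p−ω_c)  ⇒  ω_p−ω_c = −(19/26)·(71/90) = -1349/2340
ω_p = 19/90 − 1349/2340 = -19/52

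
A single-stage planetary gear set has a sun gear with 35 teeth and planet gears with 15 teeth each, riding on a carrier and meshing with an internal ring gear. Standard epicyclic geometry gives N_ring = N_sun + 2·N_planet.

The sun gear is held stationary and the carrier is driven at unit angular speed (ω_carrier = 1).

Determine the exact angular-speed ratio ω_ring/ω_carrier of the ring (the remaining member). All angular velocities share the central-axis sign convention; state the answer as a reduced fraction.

N_ring = 35 + 2·15 = 65
35(ω_s−ω_c) = −65(ω_r−ω_c),  ω_s=0, ω_c=1
ω_r = 1 − (35/65)(0−1) = 20/13
ω_r/ω_c = 20/13

20/13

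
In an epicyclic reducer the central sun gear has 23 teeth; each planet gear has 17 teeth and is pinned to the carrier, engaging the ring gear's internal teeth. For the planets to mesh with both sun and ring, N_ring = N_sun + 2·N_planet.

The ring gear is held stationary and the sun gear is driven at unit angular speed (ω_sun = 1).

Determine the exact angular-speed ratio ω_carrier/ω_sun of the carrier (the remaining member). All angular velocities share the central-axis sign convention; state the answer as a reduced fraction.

23/80

N_ring = 23 + 2·17 = 57
23(ω_s−ω_c) = −57(ω_r−ω_c),  ω_r=0, ω_s=1
23(1−ω_c) = −57(0−ω_c)  ⇒  80ω_c = 23  ⇒  ω_c = 23/80
ω_c/ω_s = 23/80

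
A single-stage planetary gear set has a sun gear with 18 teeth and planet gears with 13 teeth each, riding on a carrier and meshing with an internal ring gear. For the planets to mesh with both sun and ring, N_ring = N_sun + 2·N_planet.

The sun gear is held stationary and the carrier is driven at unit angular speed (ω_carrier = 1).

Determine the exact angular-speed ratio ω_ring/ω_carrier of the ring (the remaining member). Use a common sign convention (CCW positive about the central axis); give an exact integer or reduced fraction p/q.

31/22

N_ring = 18 + 2·13 = 44
18(ω_s−ω_c) = −44(ω_r−ω_c),  ω_s=0, ω_c=1
ω_r = 1 − (18/44)(0−1) = 31/22
ω_r/ω_c = 31/22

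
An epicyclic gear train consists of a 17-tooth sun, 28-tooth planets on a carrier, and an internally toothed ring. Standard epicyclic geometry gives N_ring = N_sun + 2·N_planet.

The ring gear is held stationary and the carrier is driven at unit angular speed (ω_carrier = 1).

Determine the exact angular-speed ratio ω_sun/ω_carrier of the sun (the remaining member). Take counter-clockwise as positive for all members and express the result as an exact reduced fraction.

N_ring = 17 + 2·28 = 73
17(ω_s−ω_c) = −73(ω_r−ω_c),  ω_r=0, ω_c=1
ω_s = 1 − (73/17)(0−1) = 90/17
ω_s/ω_c = 90/17

90/17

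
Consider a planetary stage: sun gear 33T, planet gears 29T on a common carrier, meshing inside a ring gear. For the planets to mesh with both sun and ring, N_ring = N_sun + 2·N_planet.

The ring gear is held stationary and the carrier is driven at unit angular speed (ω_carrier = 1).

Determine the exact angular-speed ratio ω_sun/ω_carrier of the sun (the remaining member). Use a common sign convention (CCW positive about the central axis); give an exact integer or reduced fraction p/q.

124/33

N_ring = 33 + 2·29 = 91
33(ω_s−ω_c) = −91(ω_r−ω_c),  ω_r=0, ω_c=1
ω_s = 1 − (91/33)(0−1) = 124/33
ω_s/ω_c = 124/33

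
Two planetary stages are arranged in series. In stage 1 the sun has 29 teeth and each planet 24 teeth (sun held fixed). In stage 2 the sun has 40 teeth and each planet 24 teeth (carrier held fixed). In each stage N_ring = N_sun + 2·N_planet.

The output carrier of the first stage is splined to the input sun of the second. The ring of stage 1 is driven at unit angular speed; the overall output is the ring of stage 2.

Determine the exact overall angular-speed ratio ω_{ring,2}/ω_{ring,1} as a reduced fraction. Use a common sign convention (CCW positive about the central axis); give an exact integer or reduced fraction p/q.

-35/106

Stage 1: N_ring = 29 + 2·24 = 77
Stage 1: 29(ω_s−ω_c) = −77(ω_r−ω_c),  ω_s=0, ω_r=1
Stage 1: 29(0−ω_c) = −77(1−ω_c)  ⇒  106ω_c = 77  ⇒  ω_c = 77/106
  ⇒ ω_c¹/ω_r¹ = 77/106
Stage 2: N_ring = 40 + 2·24 = 88
Stage 2: 40(ω_s−ω_c) = −88(ω_r−ω_c),  ω_c=0, ω_s=1
Stage 2: ω_r = 0 − (40/88)(1−0) = -5/11
  ⇒ ω_r²/ω_s² = -5/11
Coupling ω_s² = ω_c¹ ⇒ overall = 77/106 × -5/11 = -35/106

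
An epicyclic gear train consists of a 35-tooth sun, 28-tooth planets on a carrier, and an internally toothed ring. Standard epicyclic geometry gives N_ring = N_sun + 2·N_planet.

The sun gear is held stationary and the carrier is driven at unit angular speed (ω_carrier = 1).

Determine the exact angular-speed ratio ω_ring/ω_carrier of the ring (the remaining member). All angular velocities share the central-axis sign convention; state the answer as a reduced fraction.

18/13

N_ring = 35 + 2·28 = 91
35(ω_s−ω_c) = −91(ω_r−ω_c),  ω_s=0, ω_c=1
ω_r = 1 − (35/91)(0−1) = 18/13
ω_r/ω_c = 18/13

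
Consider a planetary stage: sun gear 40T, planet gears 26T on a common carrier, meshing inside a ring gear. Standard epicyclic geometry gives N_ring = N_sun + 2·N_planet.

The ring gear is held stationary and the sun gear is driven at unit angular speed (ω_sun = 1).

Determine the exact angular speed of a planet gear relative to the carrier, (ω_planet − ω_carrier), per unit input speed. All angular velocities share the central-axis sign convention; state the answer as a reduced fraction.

N_ring = 40 + 2·26 = 92
40(ω_s−ω_c) = −92(ω_r−ω_c),  ω_r=0, ω_s=1
40(1−ω_c) = −92(0−ω_c)  ⇒  132ω_c = 40  ⇒  ω_c = 10/33
sun–planet: 40·(1−10/33) = −26·(ω_p−ω_c)  ⇒  ω_p−ω_c = −(40/26)·(23/33) = -460/429

-460/429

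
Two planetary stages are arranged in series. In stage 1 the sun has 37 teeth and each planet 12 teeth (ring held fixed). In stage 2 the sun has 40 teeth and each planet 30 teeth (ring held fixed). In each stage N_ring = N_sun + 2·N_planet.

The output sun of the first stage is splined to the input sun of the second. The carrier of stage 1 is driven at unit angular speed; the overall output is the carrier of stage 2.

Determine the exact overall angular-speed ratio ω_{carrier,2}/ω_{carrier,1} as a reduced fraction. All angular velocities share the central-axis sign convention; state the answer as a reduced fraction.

Stage 1: N_ring = 37 + 2·12 = 61
Stage 1: 37(ω_s−ω_c) = −61(ω_r−ω_c),  ω_r=0, ω_c=1
Stage 1: ω_s = 1 − (61/37)(0−1) = 98/37
  ⇒ ω_s¹/ω_c¹ = 98/37
Stage 2: N_ring = 40 + 2·30 = 100
Stage 2: 40(ω_s−ω_c) = −100(ω_r−ω_c),  ω_r=0, ω_s=1
Stage 2: 40(1−ω_c) = −100(0−ω_c)  ⇒  140ω_c = 40  ⇒  ω_c = 2/7
  ⇒ ω_c²/ω_s² = 2/7
Coupling ω_s² = ω_s¹ ⇒ overall = 98/37 × 2/7 = 28/37

28/37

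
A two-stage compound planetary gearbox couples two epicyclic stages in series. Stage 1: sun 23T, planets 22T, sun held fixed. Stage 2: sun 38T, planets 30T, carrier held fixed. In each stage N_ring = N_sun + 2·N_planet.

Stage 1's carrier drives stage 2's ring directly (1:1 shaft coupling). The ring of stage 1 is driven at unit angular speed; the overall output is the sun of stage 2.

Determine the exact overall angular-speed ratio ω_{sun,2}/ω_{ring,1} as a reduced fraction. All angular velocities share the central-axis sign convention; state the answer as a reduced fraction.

-3283/1710

Stage 1: N_ring = 23 + 2·22 = 67
Stage 1: 23(ω_s−ω_c) = −67(ω_r−ω_c),  ω_s=0, ω_r=1
Stage 1: 23(0−ω_c) = −67(1−ω_c)  ⇒  90ω_c = 67  ⇒  ω_c = 67/90
  ⇒ ω_c¹/ω_r¹ = 67/90
Stage 2: N_ring = 38 + 2·30 = 98
Stage 2: 38(ω_s−ω_c) = −98(ω_r−ω_c),  ω_c=0, ω_r=1
Stage 2: ω_s = 0 − (98/38)(1−0) = -49/19
  ⇒ ω_s²/ω_r² = -49/19
Coupling ω_r² = ω_c¹ ⇒ overall = 67/90 × -49/19 = -3283/1710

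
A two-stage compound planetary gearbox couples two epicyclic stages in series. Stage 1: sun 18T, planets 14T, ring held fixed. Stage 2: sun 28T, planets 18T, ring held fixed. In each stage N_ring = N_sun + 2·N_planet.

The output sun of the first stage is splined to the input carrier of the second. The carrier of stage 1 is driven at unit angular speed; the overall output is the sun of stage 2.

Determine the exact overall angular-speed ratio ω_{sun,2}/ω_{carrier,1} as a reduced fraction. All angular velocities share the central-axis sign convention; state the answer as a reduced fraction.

736/63

Stage 1: N_ring = 18 + 2·14 = 46
Stage 1: 18(ω_s−ω_c) = −46(ω_r−ω_c),  ω_r=0, ω_c=1
Stage 1: ω_s = 1 − (46/18)(0−1) = 32/9
  ⇒ ω_s¹/ω_c¹ = 32/9
Stage 2: N_ring = 28 + 2·18 = 64
Stage 2: 28(ω_s−ω_c) = −64(ω_r−ω_c),  ω_r=0, ω_c=1
Stage 2: ω_s = 1 − (64/28)(0−1) = 23/7
  ⇒ ω_s²/ω_c² = 23/7
Coupling ω_c² = ω_s¹ ⇒ overall = 32/9 × 23/7 = 736/63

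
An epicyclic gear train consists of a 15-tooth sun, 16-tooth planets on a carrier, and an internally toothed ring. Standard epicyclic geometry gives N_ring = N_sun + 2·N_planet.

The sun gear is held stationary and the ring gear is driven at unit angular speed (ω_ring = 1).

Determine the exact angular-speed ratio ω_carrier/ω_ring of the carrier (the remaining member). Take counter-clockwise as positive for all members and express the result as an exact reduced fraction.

47/62

N_ring = 15 + 2·16 = 47
15(ω_s−ω_c) = −47(ω_r−ω_c),  ω_s=0, ω_r=1
15(0−ω_c) = −47(1−ω_c)  ⇒  62ω_c = 47  ⇒  ω_c = 47/62
ω_c/ω_r = 47/62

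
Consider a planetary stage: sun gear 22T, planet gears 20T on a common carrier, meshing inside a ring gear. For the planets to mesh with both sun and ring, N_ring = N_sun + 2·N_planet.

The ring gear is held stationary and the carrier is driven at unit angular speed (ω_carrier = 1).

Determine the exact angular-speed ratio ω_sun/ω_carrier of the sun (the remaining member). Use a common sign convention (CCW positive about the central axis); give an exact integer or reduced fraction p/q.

N_ring = 22 + 2·20 = 62
22(ω_s−ω_c) = −62(ω_r−ω_c),  ω_r=0, ω_c=1
ω_s = 1 − (62/22)(0−1) = 42/11
ω_s/ω_c = 42/11

42/11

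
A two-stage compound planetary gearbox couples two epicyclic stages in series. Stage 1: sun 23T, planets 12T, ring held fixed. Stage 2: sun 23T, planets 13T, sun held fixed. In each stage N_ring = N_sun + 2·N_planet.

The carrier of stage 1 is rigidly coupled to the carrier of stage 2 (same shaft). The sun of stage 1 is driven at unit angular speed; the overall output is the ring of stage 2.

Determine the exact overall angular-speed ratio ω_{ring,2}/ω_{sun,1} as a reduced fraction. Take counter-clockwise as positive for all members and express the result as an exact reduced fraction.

Stage 1: N_ring = 23 + 2·12 = 47
Stage 1: 23(ω_s−ω_c) = −47(ω_r−ω_c),  ω_r=0, ω_s=1
Stage 1: 23(1−ω_c) = −47(0−ω_c)  ⇒  70ω_c = 23  ⇒  ω_c = 23/70
  ⇒ ω_c¹/ω_s¹ = 23/70
Stage 2: N_ring = 23 + 2·13 = 49
Stage 2: 23(ω_s−ω_c) = −49(ω_r−ω_c),  ω_s=0, ω_c=1
Stage 2: ω_r = 1 − (23/49)(0−1) = 72/49
  ⇒ ω_r²/ω_c² = 72/49
Coupling ω_c² = ω_c¹ ⇒ overall = 23/70 × 72/49 = 828/1715

828/1715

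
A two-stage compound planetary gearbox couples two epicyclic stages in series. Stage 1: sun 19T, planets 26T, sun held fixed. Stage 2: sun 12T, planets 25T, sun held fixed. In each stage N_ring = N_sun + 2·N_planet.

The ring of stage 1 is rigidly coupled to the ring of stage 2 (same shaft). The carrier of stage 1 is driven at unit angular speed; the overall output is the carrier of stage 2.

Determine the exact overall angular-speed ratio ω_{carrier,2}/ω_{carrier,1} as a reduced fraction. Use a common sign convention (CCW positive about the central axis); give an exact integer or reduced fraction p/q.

2790/2627

Stage 1: N_ring = 19 + 2·26 = 71
Stage 1: 19(ω_s−ω_c) = −71(ω_r−ω_c),  ω_s=0, ω_c=1
Stage 1: ω_r = 1 − (19/71)(0−1) = 90/71
  ⇒ ω_r¹/ω_c¹ = 90/71
Stage 2: N_ring = 12 + 2·25 = 62
Stage 2: 12(ω_s−ω_c) = −62(ω_r−ω_c),  ω_s=0, ω_r=1
Stage 2: 12(0−ω_c) = −62(1−ω_c)  ⇒  74ω_c = 62  ⇒  ω_c = 31/37
  ⇒ ω_c²/ω_r² = 31/37
Coupling ω_r² = ω_r¹ ⇒ overall = 90/71 × 31/37 = 2790/2627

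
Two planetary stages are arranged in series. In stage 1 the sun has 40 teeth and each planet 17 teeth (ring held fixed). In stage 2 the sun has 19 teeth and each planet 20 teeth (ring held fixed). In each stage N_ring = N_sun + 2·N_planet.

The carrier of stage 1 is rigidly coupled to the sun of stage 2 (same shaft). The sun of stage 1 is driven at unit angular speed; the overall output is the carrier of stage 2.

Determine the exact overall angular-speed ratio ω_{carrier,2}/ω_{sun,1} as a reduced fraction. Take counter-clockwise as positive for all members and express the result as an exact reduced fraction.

10/117

Stage 1: N_ring = 40 + 2·17 = 74
Stage 1: 40(ω_s−ω_c) = −74(ω_r−ω_c),  ω_r=0, ω_s=1
Stage 1: 40(1−ω_c) = −74(0−ω_c)  ⇒  114ω_c = 40  ⇒  ω_c = 20/57
  ⇒ ω_c¹/ω_s¹ = 20/57
Stage 2: N_ring = 19 + 2·20 = 59
Stage 2: 19(ω_s−ω_c) = −59(ω_r−ω_c),  ω_r=0, ω_s=1
Stage 2: 19(1−ω_c) = −59(0−ω_c)  ⇒  78ω_c = 19  ⇒  ω_c = 19/78
  ⇒ ω_c²/ω_s² = 19/78
Coupling ω_s² = ω_c¹ ⇒ overall = 20/57 × 19/78 = 10/117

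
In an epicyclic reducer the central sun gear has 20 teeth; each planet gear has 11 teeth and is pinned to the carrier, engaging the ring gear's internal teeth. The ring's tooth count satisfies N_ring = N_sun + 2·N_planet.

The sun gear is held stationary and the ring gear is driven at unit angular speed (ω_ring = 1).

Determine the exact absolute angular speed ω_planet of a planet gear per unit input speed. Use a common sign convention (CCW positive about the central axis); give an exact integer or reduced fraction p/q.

N_ring = 20 + 2·11 = 42
20(ω_s−ω_c) = −42(ω_r−ω_c),  ω_s=0, ω_r=1
20(0−ω_c) = −42(1−ω_c)  ⇒  62ω_c = 42  ⇒  ω_c = 21/31
sun–planet: 20·(0−21/31) = −11·(ω_p−ω_c)  ⇒  ω_p−ω_c = −(20/11)·(-21/31) = 420/341
ω_p = 21/31 + 420/341 = 21/11

21/11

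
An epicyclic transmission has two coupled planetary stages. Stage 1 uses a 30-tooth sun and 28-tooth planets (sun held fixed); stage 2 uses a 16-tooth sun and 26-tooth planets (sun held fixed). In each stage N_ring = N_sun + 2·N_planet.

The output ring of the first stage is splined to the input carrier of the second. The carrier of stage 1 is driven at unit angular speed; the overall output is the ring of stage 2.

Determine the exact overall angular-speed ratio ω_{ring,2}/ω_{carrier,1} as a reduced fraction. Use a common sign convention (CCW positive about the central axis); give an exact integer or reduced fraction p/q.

1218/731

Stage 1: N_ring = 30 + 2·28 = 86
Stage 1: 30(ω_s−ω_c) = −86(ω_r−ω_c),  ω_s=0, ω_c=1
Stage 1: ω_r = 1 − (30/86)(0−1) = 58/43
  ⇒ ω_r¹/ω_c¹ = 58/43
Stage 2: N_ring = 16 + 2·26 = 68
Stage 2: 16(ω_s−ω_c) = −68(ω_r−ω_c),  ω_s=0, ω_c=1
Stage 2: ω_r = 1 − (16/68)(0−1) = 21/17
  ⇒ ω_r²/ω_c² = 21/17
Coupling ω_c² = ω_r¹ ⇒ overall = 58/43 × 21/17 = 1218/731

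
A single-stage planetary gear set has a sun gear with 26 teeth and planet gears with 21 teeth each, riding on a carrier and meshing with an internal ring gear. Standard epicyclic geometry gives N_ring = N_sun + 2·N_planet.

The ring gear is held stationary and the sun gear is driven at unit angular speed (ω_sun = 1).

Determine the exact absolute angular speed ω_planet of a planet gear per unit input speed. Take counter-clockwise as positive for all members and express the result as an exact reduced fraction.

N_ring = 26 + 2·21 = 68
26(ω_s−ω_c) = −68(ω_r−ω_c),  ω_r=0, ω_s=1
26(1−ω_c) = −68(0−ω_c)  ⇒  94ω_c = 26  ⇒  ω_c = 13/47
sun–planet: 26·(1−13/47) = −21·(ω_p−ω_c)  ⇒  ω_p−ω_c = −(26/21)·(34/47) = -884/987
ω_p = 13/47 − 884/987 = -13/21

-13/21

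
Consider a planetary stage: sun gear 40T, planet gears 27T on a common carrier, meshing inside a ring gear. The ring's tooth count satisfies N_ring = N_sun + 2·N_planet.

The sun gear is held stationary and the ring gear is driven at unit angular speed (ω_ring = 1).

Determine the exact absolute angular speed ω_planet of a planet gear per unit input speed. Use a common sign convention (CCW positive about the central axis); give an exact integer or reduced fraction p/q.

47/27

N_ring = 40 + 2·27 = 94
40(ω_s−ω_c) = −94(ω_r−ω_c),  ω_s=0, ω_r=1
40(0−ω_c) = −94(1−ω_c)  ⇒  134ω_c = 94  ⇒  ω_c = 47/67
sun–planet: 40·(0−47/67) = −27·(ω_p−ω_c)  ⇒  ω_p−ω_c = −(40/27)·(-47/67) = 1880/1809
ω_p = 47/67 + 1880/1809 = 47/27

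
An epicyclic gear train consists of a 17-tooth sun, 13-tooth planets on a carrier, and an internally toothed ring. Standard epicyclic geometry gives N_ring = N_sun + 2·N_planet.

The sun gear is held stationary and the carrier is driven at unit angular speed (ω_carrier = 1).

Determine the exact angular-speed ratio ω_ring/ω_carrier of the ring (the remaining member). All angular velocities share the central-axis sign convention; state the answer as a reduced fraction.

60/43

N_ring = 17 + 2·13 = 43
17(ω_s−ω_c) = −43(ω_r−ω_c),  ω_s=0, ω_c=1
ω_r = 1 − (17/43)(0−1) = 60/43
ω_r/ω_c = 60/43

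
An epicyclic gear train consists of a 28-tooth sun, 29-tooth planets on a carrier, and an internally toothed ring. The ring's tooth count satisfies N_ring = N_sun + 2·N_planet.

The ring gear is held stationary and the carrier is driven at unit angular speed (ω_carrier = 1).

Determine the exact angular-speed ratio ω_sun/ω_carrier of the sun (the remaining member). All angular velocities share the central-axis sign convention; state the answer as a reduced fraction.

N_ring = 28 + 2·29 = 86
28(ω_s−ω_c) = −86(ω_r−ω_c),  ω_r=0, ω_c=1
ω_s = 1 − (86/28)(0−1) = 57/14
ω_s/ω_c = 57/14

57/14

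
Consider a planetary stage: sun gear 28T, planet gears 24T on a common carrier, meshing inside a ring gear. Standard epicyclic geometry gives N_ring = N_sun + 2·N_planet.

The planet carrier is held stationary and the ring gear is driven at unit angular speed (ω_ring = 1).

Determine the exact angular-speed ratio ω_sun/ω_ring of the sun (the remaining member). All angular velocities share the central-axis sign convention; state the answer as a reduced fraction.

-19/7

N_ring = 28 + 2·24 = 76
28(ω_s−ω_c) = −76(ω_r−ω_c),  ω_c=0, ω_r=1
ω_s = 0 − (76/28)(1−0) = -19/7
ω_s/ω_r = -19/7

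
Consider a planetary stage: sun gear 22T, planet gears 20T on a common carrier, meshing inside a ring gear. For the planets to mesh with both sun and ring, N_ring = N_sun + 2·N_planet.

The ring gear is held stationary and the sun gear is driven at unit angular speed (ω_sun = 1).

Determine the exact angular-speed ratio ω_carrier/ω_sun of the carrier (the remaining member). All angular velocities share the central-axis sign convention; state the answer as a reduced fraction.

N_ring = 22 + 2·20 = 62
22(ω_s−ω_c) = −62(ω_r−ω_c),  ω_r=0, ω_s=1
22(1−ω_c) = −62(0−ω_c)  ⇒  84ω_c = 22  ⇒  ω_c = 11/42
ω_c/ω_s = 11/42

11/42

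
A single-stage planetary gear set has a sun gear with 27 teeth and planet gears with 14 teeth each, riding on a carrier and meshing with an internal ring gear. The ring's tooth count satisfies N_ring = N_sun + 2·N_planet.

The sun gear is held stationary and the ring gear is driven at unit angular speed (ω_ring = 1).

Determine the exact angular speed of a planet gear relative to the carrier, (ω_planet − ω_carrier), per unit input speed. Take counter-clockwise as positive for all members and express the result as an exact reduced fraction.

N_ring = 27 + 2·14 = 55
27(ω_s−ω_c) = −55(ω_r−ω_c),  ω_s=0, ω_r=1
27(0−ω_c) = −55(1−ω_c)  ⇒  82ω_c = 55  ⇒  ω_c = 55/82
sun–planet: 27·(0−55/82) = −14·(ω_p−ω_c)  ⇒  ω_p−ω_c = −(27/14)·(-55/82) = 1485/1148

1485/1148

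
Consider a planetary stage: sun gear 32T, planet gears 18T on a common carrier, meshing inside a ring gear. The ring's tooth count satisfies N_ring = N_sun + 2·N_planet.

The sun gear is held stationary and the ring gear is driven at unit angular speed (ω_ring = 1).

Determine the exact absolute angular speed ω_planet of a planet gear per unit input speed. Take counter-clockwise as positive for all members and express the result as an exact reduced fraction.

N_ring = 32 + 2·18 = 68
32(ω_s−ω_c) = −68(ω_r−ω_c),  ω_s=0, ω_r=1
32(0−ω_c) = −68(1−ω_c)  ⇒  100ω_c = 68  ⇒  ω_c = 17/25
sun–planet: 32·(0−17/25) = −18·(ω_p−ω_c)  ⇒  ω_p−ω_c = −(32/18)·(-17/25) = 272/225
ω_p = 17/25 + 272/225 = 17/9

17/9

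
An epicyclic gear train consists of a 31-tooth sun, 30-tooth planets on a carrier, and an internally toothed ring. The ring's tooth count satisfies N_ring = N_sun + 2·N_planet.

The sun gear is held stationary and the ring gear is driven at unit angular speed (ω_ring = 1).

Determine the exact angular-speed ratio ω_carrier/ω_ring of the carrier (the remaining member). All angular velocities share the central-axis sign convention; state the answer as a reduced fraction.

N_ring = 31 + 2·30 = 91
31(ω_s−ω_c) = −91(ω_r−ω_c),  ω_s=0, ω_r=1
31(0−ω_c) = −91(1−ω_c)  ⇒  122ω_c = 91  ⇒  ω_c = 91/122
ω_c/ω_r = 91/122

91/122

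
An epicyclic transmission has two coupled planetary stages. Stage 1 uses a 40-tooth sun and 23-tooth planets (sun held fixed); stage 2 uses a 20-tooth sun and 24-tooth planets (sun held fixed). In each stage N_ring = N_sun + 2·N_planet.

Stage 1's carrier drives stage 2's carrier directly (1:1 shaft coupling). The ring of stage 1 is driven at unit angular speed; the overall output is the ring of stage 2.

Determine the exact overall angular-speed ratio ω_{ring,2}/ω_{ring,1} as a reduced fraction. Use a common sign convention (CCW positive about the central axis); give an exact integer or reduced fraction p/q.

946/1071

Stage 1: N_ring = 40 + 2·23 = 86
Stage 1: 40(ω_s−ω_c) = −86(ω_r−ω_c),  ω_s=0, ω_r=1
Stage 1: 40(0−ω_c) = −86(1−ω_c)  ⇒  126ω_c = 86  ⇒  ω_c = 43/63
  ⇒ ω_c¹/ω_r¹ = 43/63
Stage 2: N_ring = 20 + 2·24 = 68
Stage 2: 20(ω_s−ω_c) = −68(ω_r−ω_c),  ω_s=0, ω_c=1
Stage 2: ω_r = 1 − (20/68)(0−1) = 22/17
  ⇒ ω_r²/ω_c² = 22/17
Coupling ω_c² = ω_c¹ ⇒ overall = 43/63 × 22/17 = 946/1071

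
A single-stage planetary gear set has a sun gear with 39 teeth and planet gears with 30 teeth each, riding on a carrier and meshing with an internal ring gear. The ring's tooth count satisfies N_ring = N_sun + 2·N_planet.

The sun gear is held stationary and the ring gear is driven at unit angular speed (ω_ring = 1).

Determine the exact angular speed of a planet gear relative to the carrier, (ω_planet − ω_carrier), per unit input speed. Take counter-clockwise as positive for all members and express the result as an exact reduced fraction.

429/460

N_ring = 39 + 2·30 = 99
39(ω_s−ω_c) = −99(ω_r−ω_c),  ω_s=0, ω_r=1
39(0−ω_c) = −99(1−ω_c)  ⇒  138ω_c = 99  ⇒  ω_c = 33/46
sun–planet: 39·(0−33/46) = −30·(ω_p−ω_c)  ⇒  ω_p−ω_c = −(39/30)·(-33/46) = 429/460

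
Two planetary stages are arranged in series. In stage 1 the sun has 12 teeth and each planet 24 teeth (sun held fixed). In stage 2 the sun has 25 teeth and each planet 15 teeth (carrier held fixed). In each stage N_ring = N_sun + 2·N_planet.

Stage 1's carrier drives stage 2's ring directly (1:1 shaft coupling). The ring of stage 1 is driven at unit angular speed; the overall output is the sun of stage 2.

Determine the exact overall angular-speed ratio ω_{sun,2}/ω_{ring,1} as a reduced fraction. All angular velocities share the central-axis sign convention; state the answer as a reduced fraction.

Stage 1: N_ring = 12 + 2·24 = 60
Stage 1: 12(ω_s−ω_c) = −60(ω_r−ω_c),  ω_s=0, ω_r=1
Stage 1: 12(0−ω_c) = −60(1−ω_c)  ⇒  72ω_c = 60  ⇒  ω_c = 5/6
  ⇒ ω_c¹/ω_r¹ = 5/6
Stage 2: N_ring = 25 + 2·15 = 55
Stage 2: 25(ω_s−ω_c) = −55(ω_r−ω_c),  ω_c=0, ω_r=1
Stage 2: ω_s = 0 − (55/25)(1−0) = -11/5
  ⇒ ω_s²/ω_r² = -11/5
Coupling ω_r² = ω_c¹ ⇒ overall = 5/6 × -11/5 = -11/6

-11/6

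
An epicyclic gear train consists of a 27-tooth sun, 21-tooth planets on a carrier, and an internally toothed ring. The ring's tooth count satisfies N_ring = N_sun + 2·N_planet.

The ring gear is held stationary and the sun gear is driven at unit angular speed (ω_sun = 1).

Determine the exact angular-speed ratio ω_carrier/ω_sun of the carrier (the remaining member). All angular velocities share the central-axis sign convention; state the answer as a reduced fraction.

9/32

N_ring = 27 + 2·21 = 69
27(ω_s−ω_c) = −69(ω_r−ω_c),  ω_r=0, ω_s=1
27(1−ω_c) = −69(0−ω_c)  ⇒  96ω_c = 27  ⇒  ω_c = 9/32
ω_c/ω_s = 9/32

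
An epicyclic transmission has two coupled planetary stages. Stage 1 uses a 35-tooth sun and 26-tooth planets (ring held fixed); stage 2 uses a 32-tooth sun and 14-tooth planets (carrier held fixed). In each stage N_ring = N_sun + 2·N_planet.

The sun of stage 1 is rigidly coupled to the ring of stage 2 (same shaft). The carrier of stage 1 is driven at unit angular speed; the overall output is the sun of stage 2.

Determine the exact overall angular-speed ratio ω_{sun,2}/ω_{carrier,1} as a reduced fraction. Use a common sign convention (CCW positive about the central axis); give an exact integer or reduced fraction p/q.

-183/28

Stage 1: N_ring = 35 + 2·26 = 87
Stage 1: 35(ω_s−ω_c) = −87(ω_r−ω_c),  ω_r=0, ω_c=1
Stage 1: ω_s = 1 − (87/35)(0−1) = 122/35
  ⇒ ω_s¹/ω_c¹ = 122/35
Stage 2: N_ring = 32 + 2·14 = 60
Stage 2: 32(ω_s−ω_c) = −60(ω_r−ω_c),  ω_c=0, ω_r=1
Stage 2: ω_s = 0 − (60/32)(1−0) = -15/8
  ⇒ ω_s²/ω_r² = -15/8
Coupling ω_r² = ω_s¹ ⇒ overall = 122/35 × -15/8 = -183/28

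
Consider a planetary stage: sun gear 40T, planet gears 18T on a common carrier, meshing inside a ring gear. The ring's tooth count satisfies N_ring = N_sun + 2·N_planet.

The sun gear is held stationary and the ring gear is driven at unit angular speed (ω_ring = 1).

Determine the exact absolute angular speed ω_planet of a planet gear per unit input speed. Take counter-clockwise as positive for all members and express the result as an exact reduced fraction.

19/9

N_ring = 40 + 2·18 = 76
40(ω_s−ω_c) = −76(ω_r−ω_c),  ω_s=0, ω_r=1
40(0−ω_c) = −76(1−ω_c)  ⇒  116ω_c = 76  ⇒  ω_c = 19/29
sun–planet: 40·(0−19/29) = −18·(ω_p−ω_c)  ⇒  ω_p−ω_c = −(40/18)·(-19/29) = 380/261
ω_p = 19/29 + 380/261 = 19/9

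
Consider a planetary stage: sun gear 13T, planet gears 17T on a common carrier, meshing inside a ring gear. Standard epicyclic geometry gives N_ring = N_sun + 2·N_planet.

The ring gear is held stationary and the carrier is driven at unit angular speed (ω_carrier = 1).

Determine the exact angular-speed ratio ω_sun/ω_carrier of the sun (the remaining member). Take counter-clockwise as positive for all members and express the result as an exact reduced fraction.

60/13

N_ring = 13 + 2·17 = 47
13(ω_s−ω_c) = −47(ω_r−ω_c),  ω_r=0, ω_c=1
ω_s = 1 − (47/13)(0−1) = 60/13
ω_s/ω_c = 60/13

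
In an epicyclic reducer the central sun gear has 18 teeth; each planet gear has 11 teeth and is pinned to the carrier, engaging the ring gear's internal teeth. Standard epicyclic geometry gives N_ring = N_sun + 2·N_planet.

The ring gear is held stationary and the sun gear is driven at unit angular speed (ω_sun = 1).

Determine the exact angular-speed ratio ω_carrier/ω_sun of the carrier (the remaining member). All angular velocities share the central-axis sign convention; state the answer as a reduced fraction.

N_ring = 18 + 2·11 = 40
18(ω_s−ω_c) = −40(ω_r−ω_c),  ω_r=0, ω_s=1
18(1−ω_c) = −40(0−ω_c)  ⇒  58ω_c = 18  ⇒  ω_c = 9/29
ω_c/ω_s = 9/29

9/29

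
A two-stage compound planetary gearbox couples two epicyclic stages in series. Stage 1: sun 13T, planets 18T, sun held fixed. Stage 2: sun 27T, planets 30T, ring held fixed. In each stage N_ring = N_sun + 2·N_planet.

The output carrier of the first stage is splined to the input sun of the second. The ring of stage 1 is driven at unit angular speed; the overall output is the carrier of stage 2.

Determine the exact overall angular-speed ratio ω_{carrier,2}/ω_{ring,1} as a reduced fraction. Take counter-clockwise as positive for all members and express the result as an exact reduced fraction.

Stage 1: N_ring = 13 + 2·18 = 49
Stage 1: 13(ω_s−ω_c) = −49(ω_r−ω_c),  ω_s=0, ω_r=1
Stage 1: 13(0−ω_c) = −49(1−ω_c)  ⇒  62ω_c = 49  ⇒  ω_c = 49/62
  ⇒ ω_c¹/ω_r¹ = 49/62
Stage 2: N_ring = 27 + 2·30 = 87
Stage 2: 27(ω_s−ω_c) = −87(ω_r−ω_c),  ω_r=0, ω_s=1
Stage 2: 27(1−ω_c) = −87(0−ω_c)  ⇒  114ω_c = 27  ⇒  ω_c = 9/38
  ⇒ ω_c²/ω_s² = 9/38
Coupling ω_s² = ω_c¹ ⇒ overall = 49/62 × 9/38 = 441/2356

441/2356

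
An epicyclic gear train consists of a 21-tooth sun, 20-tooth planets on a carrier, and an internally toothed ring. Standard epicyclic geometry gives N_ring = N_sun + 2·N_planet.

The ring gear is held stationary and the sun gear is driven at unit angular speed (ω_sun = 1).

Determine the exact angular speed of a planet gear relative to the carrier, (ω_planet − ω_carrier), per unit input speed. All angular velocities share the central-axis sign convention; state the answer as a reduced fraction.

-1281/1640

N_ring = 21 + 2·20 = 61
21(ω_s−ω_c) = −61(ω_r−ω_c),  ω_r=0, ω_s=1
21(1−ω_c) = −61(0−ω_c)  ⇒  82ω_c = 21  ⇒  ω_c = 21/82
sun–planet: 21·(1−21/82) = −20·(ω_p−ω_c)  ⇒  ω_p−ω_c = −(21/20)·(61/82) = -1281/1640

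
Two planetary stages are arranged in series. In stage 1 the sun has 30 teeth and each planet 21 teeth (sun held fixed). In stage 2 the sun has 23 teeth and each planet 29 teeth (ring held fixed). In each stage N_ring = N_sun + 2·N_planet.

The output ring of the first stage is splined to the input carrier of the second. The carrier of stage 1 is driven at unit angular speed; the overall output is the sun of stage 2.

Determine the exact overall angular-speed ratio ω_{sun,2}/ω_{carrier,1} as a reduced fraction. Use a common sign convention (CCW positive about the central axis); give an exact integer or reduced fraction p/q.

442/69

Stage 1: N_ring = 30 + 2·21 = 72
Stage 1: 30(ω_s−ω_c) = −72(ω_r−ω_c),  ω_s=0, ω_c=1
Stage 1: ω_r = 1 − (30/72)(0−1) = 17/12
  ⇒ ω_r¹/ω_c¹ = 17/12
Stage 2: N_ring = 23 + 2·29 = 81
Stage 2: 23(ω_s−ω_c) = −81(ω_r−ω_c),  ω_r=0, ω_c=1
Stage 2: ω_s = 1 − (81/23)(0−1) = 104/23
  ⇒ ω_s²/ω_c² = 104/23
Coupling ω_c² = ω_r¹ ⇒ overall = 17/12 × 104/23 = 442/69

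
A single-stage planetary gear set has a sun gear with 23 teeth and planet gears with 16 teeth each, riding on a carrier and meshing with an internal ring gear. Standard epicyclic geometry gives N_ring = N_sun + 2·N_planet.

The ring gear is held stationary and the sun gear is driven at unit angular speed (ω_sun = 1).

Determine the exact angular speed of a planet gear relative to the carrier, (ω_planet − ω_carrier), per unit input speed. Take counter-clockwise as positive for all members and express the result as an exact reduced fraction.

-1265/1248

N_ring = 23 + 2·16 = 55
23(ω_s−ω_c) = −55(ω_r−ω_c),  ω_r=0, ω_s=1
23(1−ω_c) = −55(0−ω_c)  ⇒  78ω_c = 23  ⇒  ω_c = 23/78
sun–planet: 23·(1−23/78) = −16·(ω_p−ω_c)  ⇒  ω_p−ω_c = −(23/16)·(55/78) = -1265/1248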